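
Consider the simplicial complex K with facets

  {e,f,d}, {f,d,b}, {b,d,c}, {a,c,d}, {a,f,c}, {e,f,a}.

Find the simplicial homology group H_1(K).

H_1 ≅ Z.

Order the vertices as a < b < c < d < e < f. Listing each simplex with vertices in this order, K has dimension 2 with simplices:

  0-simplices (6): a, b, c, d, e, f
  1-simplices (12): ac, ad, ae, af, bc, bd, bf, cd, cf, de, df, ef
  2-simplices (6): acd, acf, aef, bcd, bdf, def

Hence C_0 ≅ Z^6, C_1 ≅ Z^12, C_2 ≅ Z^6.

∂_1: C_1 → C_0 sends each edge [p,q] (with p < q) to q − p. For instance
  ∂cd = d − c.
This gives a 6×12 integer matrix of rank 5; reducing to Smith normal form yields diagonal entries (1,1,1,1,1).

∂_2: C_2 → C_1 maps a triangle to the signed sum of its edges. For instance
  ∂aef = ef − af + ae,
  ∂def = ef − df + de.
The resulting 12×6 matrix has rank 6, and its Smith normal form has invariant factors (1,1,1,1,1,1).

Reading off H_k = ker ∂_k / im ∂_{k+1}:

  H_1: rank ker ∂_1 − rank ∂_2 = (12 − 5) − 6 = 1, and the invariant factors of ∂_2 are all 1, so H_1 = Z.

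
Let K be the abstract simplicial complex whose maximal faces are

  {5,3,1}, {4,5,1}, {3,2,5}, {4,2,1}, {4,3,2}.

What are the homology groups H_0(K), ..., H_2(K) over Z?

Take the total order 1 < 2 < 3 < 4 < 5 on the vertex set. Then K (dimension 2) consists of the simplices:

  0-simplices (5): [1], [2], [3], [4], [5]
  1-simplices (10): [1,2], [1,3], [1,4], [1,5], [2,3], [2,4], [2,5], [3,4], [3,5], [4,5]
  2-simplices (5): [1,2,4], [1,3,5], [1,4,5], [2,3,4], [2,3,5]

so the chain groups are C_0 ≅ Z^5, C_1 ≅ Z^10, C_2 ≅ Z^5.

∂_1: C_1 → C_0 maps an edge to its endpoints' difference, ∂[p,q] = q − p. For instance
  ∂[1,2] = [2] − [1].
As a 5×10 matrix over Z this has rank 4, with invariant factors (1,1,1,1).

Boundary ∂_2: C_2 → C_1 acts by ∂[p,q,r] = [q,r] − [p,r] + [p,q]. For instance
  ∂[2,3,5] = [3,5] − [2,5] + [2,3],
  ∂[1,4,5] = [4,5] − [1,5] + [1,4].
The 10×5 boundary matrix has rank 5 and Smith normal form diag(1,1,1,1,1).

Reading off H_k = ker ∂_k / im ∂_{k+1}:

  H_0: rank C_0 − rank ∂_1 = 5 − 4 = 1, and the invariant factors of ∂_1 are all 1, so H_0 = Z.
  H_1: rank ker ∂_1 − rank ∂_2 = (10 − 4) − 5 = 1, and the invariant factors of ∂_2 are all 1, so H_1 = Z.
  H_2: rank ker ∂_2 − rank ∂_3 = (5 − 5) − 0 = 0, and there is no ∂_3, so H_2 = 0.

H_0 ≅ Z,  H_1 ≅ Z,  H_2 = 0.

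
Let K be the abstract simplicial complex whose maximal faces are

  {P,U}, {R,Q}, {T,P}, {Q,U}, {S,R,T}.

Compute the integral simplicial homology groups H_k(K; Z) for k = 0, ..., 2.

H_0 = Z,  H_1 = Z,  H_2 = 0.

K has 6 vertices, 7 edges, 1 triangle.
rank ∂_0 = 0, rank ∂_1 = 5 ⇒ b_0 = 6 − 0 − 5 = 1; all invariant factors of ∂_1 are 1 so no torsion. So H_0 = Z.
rank ∂_1 = 5, rank ∂_2 = 1 ⇒ b_1 = 7 − 5 − 1 = 1; all invariant factors of ∂_2 are 1 so no torsion. So H_1 = Z.
rank ∂_2 = 1, rank ∂_3 = 0 ⇒ b_2 = 1 − 1 − 0 = 0. So H_2 = 0.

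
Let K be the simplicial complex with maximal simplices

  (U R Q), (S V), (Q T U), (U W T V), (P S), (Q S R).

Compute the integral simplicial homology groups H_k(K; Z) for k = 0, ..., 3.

H_0 ≅ Z,  H_1 ≅ Z,  H_2 = 0,  H_3 = 0.

Fix the vertex order P < Q < R < S < T < U < V < W and write every simplex with vertices in increasing order. Then dim K = 3 and the simplices of K are:

  0-simplices (8): P, Q, R, S, T, U, V, W
  1-simplices (14): PS, QR, QS, QT, QU, RS, RU, SV, TU, TV, TW, UV, UW, VW
  2-simplices (7): QRS, QRU, QTU, TUV, TUW, TVW, UVW
  3-simplices (1): TUVW

so the chain groups are C_0 ≅ Z^8, C_1 ≅ Z^14, C_2 ≅ Z^7, C_3 ≅ Z^1.

∂_1: C_1 → C_0 maps an edge to its endpoints' difference, ∂[p,q] = q − p.
The 8×14 boundary matrix has rank 7 and Smith normal form diag(1,1,1,1,1,1,1).

The boundary map ∂_2: C_2 → C_1 sends each 2-simplex [p,q,r] to [q,r] − [p,r] + [p,q]. For instance
  ∂UVW = VW − UW + UV,
  ∂TUV = UV − TV + TU.
As a 14×7 matrix over Z this has rank 6, with invariant factors (1,1,1,1,1,1).

∂_3: C_3 → C_2 sends each 3-simplex σ to the alternating sum Σ_i (−1)^i (σ with its i-th vertex removed). For instance
  ∂TUVW = UVW − TVW + TUW − TUV.
The resulting 7×1 matrix has rank 1, and its Smith normal form has invariant factors (1).

Reading off H_k = ker ∂_k / im ∂_{k+1}:

  H_0: rank C_0 − rank ∂_1 = 8 − 7 = 1, and the invariant factors of ∂_1 are all 1, so H_0 ≅ Z.
  H_1: rank ker ∂_1 − rank ∂_2 = (14 − 7) − 6 = 1, and the invariant factors of ∂_2 are all 1, so H_1 ≅ Z.
  H_2: rank ker ∂_2 − rank ∂_3 = (7 − 6) − 1 = 0, and the invariant factors of ∂_3 are all 1, so H_2 ≅ 0.
  H_3: rank ker ∂_3 − rank ∂_4 = (1 − 1) − 0 = 0, and there is no ∂_4, so H_3 ≅ 0.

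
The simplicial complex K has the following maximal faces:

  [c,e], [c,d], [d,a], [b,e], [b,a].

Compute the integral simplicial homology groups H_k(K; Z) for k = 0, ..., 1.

H_0 = Z,  H_1 = Z.

Take the total order a < b < c < d < e on the vertex set. Then K (dimension 1) consists of the simplices:

  0-simplices (5): a, b, c, d, e
  1-simplices (5): ab, ad, be, cd, ce

so the chain groups are C_0 ≅ Z^5, C_1 ≅ Z^5.

Boundary ∂_1: C_1 → C_0 is given by ∂[p,q] = [q] − [p]. For instance
  ∂ce = e − c.
As a 5×5 matrix over Z this has rank 4, with invariant factors (1,1,1,1).

Now H_k = ker ∂_k / im ∂_{k+1}, so:

  H_0: rank C_0 − rank ∂_1 = 5 − 4 = 1, and the invariant factors of ∂_1 are all 1, so H_0 ≅ Z.
  H_1: rank ker ∂_1 − rank ∂_2 = (5 − 4) − 0 = 1, and there is no ∂_2, so H_1 ≅ Z.

As a check, the Euler characteristic is 5 − 5 = 0, which agrees with 1 − 1 = 0.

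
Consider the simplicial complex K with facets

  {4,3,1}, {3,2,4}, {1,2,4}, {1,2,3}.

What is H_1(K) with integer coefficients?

H_1 ≅ 0.

Fix the vertex order 1 < 2 < 3 < 4 and write every simplex with vertices in increasing order. Then dim K = 2 and the simplices of K are:

  0-simplices (4): [1], [2], [3], [4]
  1-simplices (6): [1,2], [1,3], [1,4], [2,3], [2,4], [3,4]
  2-simplices (4): [1,2,3], [1,2,4], [1,3,4], [2,3,4]

giving chain groups C_0 ≅ Z^4, C_1 ≅ Z^6, C_2 ≅ Z^4.

∂_1: C_1 → C_0 maps an edge to its endpoints' difference, ∂[p,q] = q − p.
This gives a 4×6 integer matrix of rank 3; reducing to Smith normal form yields diagonal entries (1,1,1).

∂_2: C_2 → C_1 acts by ∂[p,q,r] = [q,r] − [p,r] + [p,q]. For instance
  ∂[2,3,4] = [3,4] − [2,4] + [2,3],
  ∂[1,3,4] = [3,4] − [1,4] + [1,3].
The 6×4 boundary matrix has rank 3 and Smith normal form diag(1,1,1).

Reading off H_k = ker ∂_k / im ∂_{k+1}:

  H_1: rank ker ∂_1 − rank ∂_2 = (6 − 3) − 3 = 0, and the invariant factors of ∂_2 are all 1, so H_1 = 0.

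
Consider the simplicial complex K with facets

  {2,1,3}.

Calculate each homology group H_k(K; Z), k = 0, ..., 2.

Take the total order 1 < 2 < 3 on the vertex set. Then K (dimension 2) consists of the simplices:

  0-simplices (3): [1], [2], [3]
  1-simplices (3): [1,2], [1,3], [2,3]
  2-simplices (1): [1,2,3]

Hence C_0 ≅ Z^3, C_1 ≅ Z^3, C_2 ≅ Z^1.

Boundary ∂_1: C_1 → C_0 is given by ∂[p,q] = [q] − [p]. For instance
  ∂[1,2] = [2] − [1].
As a 3×3 matrix over Z this has rank 2, with invariant factors (1,1).

Boundary ∂_2: C_2 → C_1 maps a triangle to the signed sum of its edges. For instance
  ∂[1,2,3] = [2,3] − [1,3] + [1,2].
This gives a 3×1 integer matrix of rank 1; reducing to Smith normal form yields diagonal entries (1).

Now H_k = ker ∂_k / im ∂_{k+1}, so:

  H_0: rank C_0 − rank ∂_1 = 3 − 2 = 1, and the invariant factors of ∂_1 are all 1, so H_0 ≅ Z.
  H_1: rank ker ∂_1 − rank ∂_2 = (3 − 2) − 1 = 0, and the invariant factors of ∂_2 are all 1, so H_1 ≅ 0.
  H_2: rank ker ∂_2 − rank ∂_3 = (1 − 1) − 0 = 0, and there is no ∂_3, so H_2 ≅ 0.

(K is a triangulation of the 2-simplex.)

H_0 ≅ Z,  H_1 = 0,  H_2 = 0.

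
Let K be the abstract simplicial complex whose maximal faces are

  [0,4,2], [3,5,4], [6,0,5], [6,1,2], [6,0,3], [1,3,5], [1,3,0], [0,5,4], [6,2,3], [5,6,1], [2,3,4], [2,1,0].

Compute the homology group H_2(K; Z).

H_2 ≅ 0.

Order the vertices as 0 < 1 < 2 < 3 < 4 < 5 < 6. Listing each simplex with vertices in this order, K has dimension 2 with simplices:

  0-simplices (7): [0], [1], [2], [3], [4], [5], [6]
  1-simplices (18): [0,1], [0,2], [0,3], [0,4], [0,5], [0,6], [1,2], [1,3], [1,5], [1,6], [2,3], [2,4], [2,6], [3,4], [3,5], [3,6], [4,5], [5,6]
  2-simplices (12): [0,1,2], [0,1,3], [0,2,4], [0,3,6], [0,4,5], [0,5,6], [1,2,6], [1,3,5], [1,5,6], [2,3,4], [2,3,6], [3,4,5]

giving chain groups C_0 ≅ Z^7, C_1 ≅ Z^18, C_2 ≅ Z^12.

∂_1: C_1 → C_0 maps an edge to its endpoints' difference, ∂[p,q] = q − p. For instance
  ∂[2,6] = [6] − [2].
As a 7×18 matrix over Z this has rank 6, with invariant factors (1,1,1,1,1,1).

The boundary map ∂_2: C_2 → C_1 sends each 2-simplex [p,q,r] to [q,r] − [p,r] + [p,q]. For instance
  ∂[2,3,4] = [3,4] − [2,4] + [2,3],
  ∂[3,4,5] = [4,5] − [3,5] + [3,4].
The 18×12 boundary matrix has rank 12 and Smith normal form diag(1,1,1,1,1,1,1,1,1,1,1,2).

Reading off H_k = ker ∂_k / im ∂_{k+1}:

  H_2: rank ker ∂_2 − rank ∂_3 = (12 − 12) − 0 = 0, and there is no ∂_3, so H_2 = 0.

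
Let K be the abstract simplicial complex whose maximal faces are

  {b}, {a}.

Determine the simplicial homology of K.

H_0 = Z^2.

We work with the vertex ordering a < b. The simplices of K, each written with vertices in increasing order, are:

  0-simplices (2): a, b

so the chain groups are C_0 ≅ Z^2.

Now H_k = ker ∂_k / im ∂_{k+1}, so:

  H_0: rank C_0 − rank ∂_1 = 2 − 0 = 2, and there is no ∂_1, so H_0 ≅ Z^2.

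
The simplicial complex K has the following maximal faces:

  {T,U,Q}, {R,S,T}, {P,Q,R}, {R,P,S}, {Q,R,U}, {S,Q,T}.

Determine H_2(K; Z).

K has 6 vertices, 12 edges, 6 triangles.
rank ∂_2 = 6, rank ∂_3 = 0 ⇒ b_2 = 6 − 6 − 0 = 0. So H_2 ≅ 0.

H_2 = 0.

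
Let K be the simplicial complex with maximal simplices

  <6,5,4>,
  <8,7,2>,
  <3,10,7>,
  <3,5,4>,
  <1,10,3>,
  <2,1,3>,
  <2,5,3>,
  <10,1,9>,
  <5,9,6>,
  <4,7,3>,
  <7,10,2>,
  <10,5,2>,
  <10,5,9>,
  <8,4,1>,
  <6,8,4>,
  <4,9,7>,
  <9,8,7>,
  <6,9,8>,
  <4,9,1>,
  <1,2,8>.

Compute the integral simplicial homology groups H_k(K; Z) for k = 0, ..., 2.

We work with the vertex ordering 1 < 2 < 3 < 4 < 5 < 6 < 7 < 8 < 9 < 10. The simplices of K, each written with vertices in increasing order, are:

  0-simplices (10): [1], [2], [3], [4], [5], [6], [7], [8], [9], [10]
  1-simplices (30): (30 of them)
  2-simplices (20): (20 of them)

giving chain groups C_0 ≅ Z^10, C_1 ≅ Z^30, C_2 ≅ Z^20.

The boundary map ∂_1: C_1 → C_0 is given by ∂[p,q] = [q] − [p]. For instance
  ∂[4,5] = [5] − [4].
The 10×30 boundary matrix has rank 9 and Smith normal form diag(1,1,1,1,1,1,1,1,1).

The boundary map ∂_2: C_2 → C_1 sends each 2-simplex [p,q,r] to [q,r] − [p,r] + [p,q]. For instance
  ∂[7,8,9] = [8,9] − [7,9] + [7,8],
  ∂[4,6,8] = [6,8] − [4,8] + [4,6].
The 30×20 boundary matrix has rank 20 and Smith normal form diag(1,1,1,1,1,1,1,1,1,1,1,1,1,1,1,1,1,1,1,2).

Computing H_k = (kernel of ∂_k) / (image of ∂_{k+1}):

  H_0: rank C_0 − rank ∂_1 = 10 − 9 = 1, and the invariant factors of ∂_1 are all 1, so H_0 ≅ Z.
  H_1: rank ker ∂_1 − rank ∂_2 = (30 − 9) − 20 = 1, and ∂_2 has invariant factor 2 > 1, so H_1 ≅ Z ⊕ Z_2.
  H_2: rank ker ∂_2 − rank ∂_3 = (20 − 20) − 0 = 0, and there is no ∂_3, so H_2 ≅ 0.

H_0 = Z,  H_1 = Z ⊕ Z_2,  H_2 = 0.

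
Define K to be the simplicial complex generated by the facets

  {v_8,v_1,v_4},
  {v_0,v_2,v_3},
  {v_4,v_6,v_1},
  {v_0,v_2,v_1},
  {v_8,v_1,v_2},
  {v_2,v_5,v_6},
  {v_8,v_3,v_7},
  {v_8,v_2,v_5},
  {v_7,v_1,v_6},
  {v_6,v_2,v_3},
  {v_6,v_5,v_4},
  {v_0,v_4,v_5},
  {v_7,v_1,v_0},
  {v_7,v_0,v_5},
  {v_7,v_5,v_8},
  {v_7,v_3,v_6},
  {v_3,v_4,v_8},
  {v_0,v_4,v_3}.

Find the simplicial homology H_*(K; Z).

H_0 ≅ Z,  H_1 ≅ Z^2,  H_2 ≅ Z.

We work with the vertex ordering v_0 < v_1 < v_2 < v_3 < v_4 < v_5 < v_6 < v_7 < v_8. The simplices of K, each written with vertices in increasing order, are:

  0-simplices (9): [v_0], [v_1], [v_2], [v_3], [v_4], [v_5], [v_6], [v_7], [v_8]
  1-simplices (27): (27 of them)
  2-simplices (18): (18 of them)

Hence C_0 ≅ Z^9, C_1 ≅ Z^27, C_2 ≅ Z^18.

Boundary ∂_1: C_1 → C_0 sends each edge [p,q] (with p < q) to q − p.
This gives a 9×27 integer matrix of rank 8; reducing to Smith normal form yields diagonal entries (1,1,1,1,1,1,1,1).

Boundary ∂_2: C_2 → C_1 acts by ∂[p,q,r] = [q,r] − [p,r] + [p,q]. For instance
  ∂[v_3,v_4,v_8] = [v_4,v_8] − [v_3,v_8] + [v_3,v_4],
  ∂[v_0,v_5,v_7] = [v_5,v_7] − [v_0,v_7] + [v_0,v_5].
The resulting 27×18 matrix has rank 17, and its Smith normal form has invariant factors (1,1,1,1,1,1,1,1,1,1,1,1,1,1,1,1,1).

Now H_k = ker ∂_k / im ∂_{k+1}, so:

  H_0: rank C_0 − rank ∂_1 = 9 − 8 = 1, and the invariant factors of ∂_1 are all 1, so H_0 = Z.
  H_1: rank ker ∂_1 − rank ∂_2 = (27 − 8) − 17 = 2, and the invariant factors of ∂_2 are all 1, so H_1 = Z^2.
  H_2: rank ker ∂_2 − rank ∂_3 = (18 − 17) − 0 = 1, and there is no ∂_3, so H_2 = Z.

(K is a triangulation of the torus T^2.)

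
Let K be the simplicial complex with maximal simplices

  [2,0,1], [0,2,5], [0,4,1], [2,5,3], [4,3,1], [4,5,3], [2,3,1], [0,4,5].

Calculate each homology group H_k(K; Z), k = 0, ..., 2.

Order the vertices as 0 < 1 < 2 < 3 < 4 < 5. Listing each simplex with vertices in this order, K has dimension 2 with simplices:

  0-simplices (6): [0], [1], [2], [3], [4], [5]
  1-simplices (12): [0,1], [0,2], [0,4], [0,5], [1,2], [1,3], [1,4], [2,3], [2,5], [3,4], [3,5], [4,5]
  2-simplices (8): [0,1,2], [0,1,4], [0,2,5], [0,4,5], [1,2,3], [1,3,4], [2,3,5], [3,4,5]

giving chain groups C_0 ≅ Z^6, C_1 ≅ Z^12, C_2 ≅ Z^8.

Boundary ∂_1: C_1 → C_0 is given by ∂[p,q] = [q] − [p].
This gives a 6×12 integer matrix of rank 5; reducing to Smith normal form yields diagonal entries (1,1,1,1,1).

The boundary map ∂_2: C_2 → C_1 acts by ∂[p,q,r] = [q,r] − [p,r] + [p,q]. For instance
  ∂[3,4,5] = [4,5] − [3,5] + [3,4],
  ∂[0,2,5] = [2,5] − [0,5] + [0,2].
As a 12×8 matrix over Z this has rank 7, with invariant factors (1,1,1,1,1,1,1).

Now H_k = ker ∂_k / im ∂_{k+1}, so:

  H_0: rank C_0 − rank ∂_1 = 6 − 5 = 1, and the invariant factors of ∂_1 are all 1, so H_0 = Z.
  H_1: rank ker ∂_1 − rank ∂_2 = (12 − 5) − 7 = 0, and the invariant factors of ∂_2 are all 1, so H_1 = 0.
  H_2: rank ker ∂_2 − rank ∂_3 = (8 − 7) − 0 = 1, and there is no ∂_3, so H_2 = Z.

As a check, the Euler characteristic is 6 − 12 + 8 = 2, which agrees with 1 − 0 + 1 = 2.

H_0 ≅ Z,  H_1 = 0,  H_2 ≅ Z.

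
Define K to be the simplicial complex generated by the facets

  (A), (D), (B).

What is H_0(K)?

H_0 = Z^3.

Fix the vertex order A < B < D and write every simplex with vertices in increasing order. Then dim K = 0 and the simplices of K are:

  0-simplices (3): A, B, D

giving chain groups C_0 ≅ Z^3.

Now H_k = ker ∂_k / im ∂_{k+1}, so:

  H_0: rank C_0 − rank ∂_1 = 3 − 0 = 3, and there is no ∂_1, so H_0 ≅ Z^3.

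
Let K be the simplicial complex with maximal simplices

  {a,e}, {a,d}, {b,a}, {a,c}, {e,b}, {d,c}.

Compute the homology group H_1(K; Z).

H_1 ≅ Z^2.

We work with the vertex ordering a < b < c < d < e. The simplices of K, each written with vertices in increasing order, are:

  0-simplices (5): a, b, c, d, e
  1-simplices (6): ab, ac, ad, ae, be, cd

so the chain groups are C_0 ≅ Z^5, C_1 ≅ Z^6.

The boundary map ∂_1: C_1 → C_0 sends each edge [p,q] (with p < q) to q − p. For instance
  ∂ac = c − a.
As a 5×6 matrix over Z this has rank 4, with invariant factors (1,1,1,1).

From H_k ≅ ker(∂_k) / im(∂_{k+1}) we obtain:

  H_1: rank ker ∂_1 − rank ∂_2 = (6 − 4) − 0 = 2, and there is no ∂_2, so H_1 ≅ Z^2.

(K is a triangulation of a wedge of 2 circles.)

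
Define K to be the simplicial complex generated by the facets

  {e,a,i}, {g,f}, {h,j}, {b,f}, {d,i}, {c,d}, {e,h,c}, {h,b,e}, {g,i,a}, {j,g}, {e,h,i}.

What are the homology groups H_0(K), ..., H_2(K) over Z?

We work with the vertex ordering a < b < c < d < e < f < g < h < i < j. The simplices of K, each written with vertices in increasing order, are:

  0-simplices (10): a, b, c, d, e, f, g, h, i, j
  1-simplices (17): ae, ag, ai, be, bf, bh, cd, ce, ch, di, eh, ei, fg, gi, gj, hi, hj
  2-simplices (5): aei, agi, beh, ceh, ehi

Hence C_0 ≅ Z^10, C_1 ≅ Z^17, C_2 ≅ Z^5.

Boundary ∂_1: C_1 → C_0 is given by ∂[p,q] = [q] − [p].
As a 10×17 matrix over Z this has rank 9, with invariant factors (1,1,1,1,1,1,1,1,1).

∂_2: C_2 → C_1 sends each 2-simplex [p,q,r] to [q,r] − [p,r] + [p,q]. For instance
  ∂agi = gi − ai + ag,
  ∂aei = ei − ai + ae.
The 17×5 boundary matrix has rank 5 and Smith normal form diag(1,1,1,1,1).

Reading off H_k = ker ∂_k / im ∂_{k+1}:

  H_0: rank C_0 − rank ∂_1 = 10 − 9 = 1, and the invariant factors of ∂_1 are all 1, so H_0 = Z.
  H_1: rank ker ∂_1 − rank ∂_2 = (17 − 9) − 5 = 3, and the invariant factors of ∂_2 are all 1, so H_1 = Z^3.
  H_2: rank ker ∂_2 − rank ∂_3 = (5 − 5) − 0 = 0, and there is no ∂_3, so H_2 = 0.

H_0 = Z,  H_1 = Z^3,  H_2 = 0.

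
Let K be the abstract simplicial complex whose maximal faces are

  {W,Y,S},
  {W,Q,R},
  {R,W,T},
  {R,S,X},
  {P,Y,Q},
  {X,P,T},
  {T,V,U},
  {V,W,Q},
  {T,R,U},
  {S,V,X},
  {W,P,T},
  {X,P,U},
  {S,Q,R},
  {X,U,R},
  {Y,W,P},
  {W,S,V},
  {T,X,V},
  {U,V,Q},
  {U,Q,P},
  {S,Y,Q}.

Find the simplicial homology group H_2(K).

H_2 = 0.

Fix the vertex order P < Q < R < S < T < U < V < W < X < Y and write every simplex with vertices in increasing order. Then dim K = 2 and the simplices of K are:

  0-simplices (10): P, Q, R, S, T, U, V, W, X, Y
  1-simplices (30): PQ, PT, PU, PW, PX, PY, QR, QS, QU, QV, QW, QY, RS, RT, RU, RW, RX, SV, SW, SX, SY, TU, TV, TW, TX, UV, UX, VW, VX, WY
  2-simplices (20): PQU, PQY, PTW, PTX, PUX, PWY, QRS, QRW, QSY, QUV, QVW, RSX, RTU, RTW, RUX, SVW, SVX, SWY, TUV, TVX

so the chain groups are C_0 ≅ Z^10, C_1 ≅ Z^30, C_2 ≅ Z^20.

Boundary ∂_1: C_1 → C_0 maps an edge to its endpoints' difference, ∂[p,q] = q − p. For instance
  ∂RU = U − R.
This gives a 10×30 integer matrix of rank 9; reducing to Smith normal form yields diagonal entries (1,1,1,1,1,1,1,1,1).

Boundary ∂_2: C_2 → C_1 acts by ∂[p,q,r] = [q,r] − [p,r] + [p,q]. For instance
  ∂SVX = VX − SX + SV,
  ∂QRW = RW − QW + QR.
The 30×20 boundary matrix has rank 20 and Smith normal form diag(1,1,1,1,1,1,1,1,1,1,1,1,1,1,1,1,1,1,1,2).

From H_k ≅ ker(∂_k) / im(∂_{k+1}) we obtain:

  H_2: rank ker ∂_2 − rank ∂_3 = (20 − 20) − 0 = 0, and there is no ∂_3, so H_2 ≅ 0.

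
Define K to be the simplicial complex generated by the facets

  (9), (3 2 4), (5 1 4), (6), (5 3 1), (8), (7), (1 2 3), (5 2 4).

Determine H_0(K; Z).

Order the vertices as 1 < 2 < 3 < 4 < 5 < 6 < 7 < 8 < 9. Listing each simplex with vertices in this order, K has dimension 2 with simplices:

  0-simplices (9): [1], [2], [3], [4], [5], [6], [7], [8], [9]
  1-simplices (10): [1,2], [1,3], [1,4], [1,5], [2,3], [2,4], [2,5], [3,4], [3,5], [4,5]
  2-simplices (5): [1,2,3], [1,3,5], [1,4,5], [2,3,4], [2,4,5]

so the chain groups are C_0 ≅ Z^9, C_1 ≅ Z^10, C_2 ≅ Z^5.

Boundary ∂_1: C_1 → C_0 maps an edge to its endpoints' difference, ∂[p,q] = q − p. For instance
  ∂[1,2] = [2] − [1].
This gives a 9×10 integer matrix of rank 4; reducing to Smith normal form yields diagonal entries (1,1,1,1).

The boundary map ∂_2: C_2 → C_1 maps a triangle to the signed sum of its edges. For instance
  ∂[2,3,4] = [3,4] − [2,4] + [2,3],
  ∂[1,2,3] = [2,3] − [1,3] + [1,2].
The 10×5 boundary matrix has rank 5 and Smith normal form diag(1,1,1,1,1).

Now H_k = ker ∂_k / im ∂_{k+1}, so:

  H_0: rank C_0 − rank ∂_1 = 9 − 4 = 5, and the invariant factors of ∂_1 are all 1, so H_0 = Z^5.

H_0 = Z^5.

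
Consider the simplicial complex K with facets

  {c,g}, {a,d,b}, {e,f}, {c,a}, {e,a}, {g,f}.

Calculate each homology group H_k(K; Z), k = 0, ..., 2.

Take the total order a < b < c < d < e < f < g on the vertex set. Then K (dimension 2) consists of the simplices:

  0-simplices (7): a, b, c, d, e, f, g
  1-simplices (8): ab, ac, ad, ae, bd, cg, ef, fg
  2-simplices (1): abd

so the chain groups are C_0 ≅ Z^7, C_1 ≅ Z^8, C_2 ≅ Z^1.

∂_1: C_1 → C_0 maps an edge to its endpoints' difference, ∂[p,q] = q − p. For instance
  ∂ab = b − a.
As a 7×8 matrix over Z this has rank 6, with invariant factors (1,1,1,1,1,1).

Boundary ∂_2: C_2 → C_1 sends each 2-simplex [p,q,r] to [q,r] − [p,r] + [p,q]. For instance
  ∂abd = bd − ad + ab.
The 8×1 boundary matrix has rank 1 and Smith normal form diag(1).

Computing H_k = (kernel of ∂_k) / (image of ∂_{k+1}):

  H_0: rank C_0 − rank ∂_1 = 7 − 6 = 1, and the invariant factors of ∂_1 are all 1, so H_0 ≅ Z.
  H_1: rank ker ∂_1 − rank ∂_2 = (8 − 6) − 1 = 1, and the invariant factors of ∂_2 are all 1, so H_1 ≅ Z.
  H_2: rank ker ∂_2 − rank ∂_3 = (1 − 1) − 0 = 0, and there is no ∂_3, so H_2 ≅ 0.

As a check, the Euler characteristic is 7 − 8 + 1 = 0, which agrees with 1 − 1 + 0 = 0.

H_0 = Z,  H_1 = Z,  H_2 = 0.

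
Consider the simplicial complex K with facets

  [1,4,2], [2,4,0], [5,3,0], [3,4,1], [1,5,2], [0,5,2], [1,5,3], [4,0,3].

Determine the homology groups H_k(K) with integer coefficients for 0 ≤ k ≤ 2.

K has 6 vertices, 12 edges, 8 triangles.
rank ∂_0 = 0, rank ∂_1 = 5 ⇒ b_0 = 6 − 0 − 5 = 1; all invariant factors of ∂_1 are 1 so no torsion. So H_0 ≅ Z.
rank ∂_1 = 5, rank ∂_2 = 7 ⇒ b_1 = 12 − 5 − 7 = 0; all invariant factors of ∂_2 are 1 so no torsion. So H_1 ≅ 0.
rank ∂_2 = 7, rank ∂_3 = 0 ⇒ b_2 = 8 − 7 − 0 = 1. So H_2 ≅ Z.

H_0 = Z,  H_1 = 0,  H_2 = Z.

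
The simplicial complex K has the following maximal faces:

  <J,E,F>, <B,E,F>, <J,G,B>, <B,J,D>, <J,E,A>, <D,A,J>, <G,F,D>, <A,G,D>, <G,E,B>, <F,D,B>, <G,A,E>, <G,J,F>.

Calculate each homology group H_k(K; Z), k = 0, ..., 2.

Take the total order A < B < D < E < F < G < J on the vertex set. Then K (dimension 2) consists of the simplices:

  0-simplices (7): A, B, D, E, F, G, J
  1-simplices (18): AD, AE, AG, AJ, BD, BE, BF, BG, BJ, DF, DG, DJ, EF, EG, EJ, FG, FJ, GJ
  2-simplices (12): ADG, ADJ, AEG, AEJ, BDF, BDJ, BEF, BEG, BGJ, DFG, EFJ, FGJ

Hence C_0 ≅ Z^7, C_1 ≅ Z^18, C_2 ≅ Z^12.

∂_1: C_1 → C_0 sends each edge [p,q] (with p < q) to q − p. For instance
  ∂AG = G − A.
As a 7×18 matrix over Z this has rank 6, with invariant factors (1,1,1,1,1,1).

The boundary map ∂_2: C_2 → C_1 maps a triangle to the signed sum of its edges. For instance
  ∂DFG = FG − DG + DF,
  ∂EFJ = FJ − EJ + EF.
This gives a 18×12 integer matrix of rank 12; reducing to Smith normal form yields diagonal entries (1,1,1,1,1,1,1,1,1,1,1,2).

Now H_k = ker ∂_k / im ∂_{k+1}, so:

  H_0: rank C_0 − rank ∂_1 = 7 − 6 = 1, and the invariant factors of ∂_1 are all 1, so H_0 = Z.
  H_1: rank ker ∂_1 − rank ∂_2 = (18 − 6) − 12 = 0, and ∂_2 has invariant factor 2 > 1, so H_1 = Z/2.
  H_2: rank ker ∂_2 − rank ∂_3 = (12 − 12) − 0 = 0, and there is no ∂_3, so H_2 = 0.

As a check, the Euler characteristic is 7 − 18 + 12 = 1, which agrees with 1 − 0 + 0 = 1.
(K is a triangulation of the real projective plane RP^2.)

H_0 ≅ Z,  H_1 ≅ Z/2,  H_2 = 0.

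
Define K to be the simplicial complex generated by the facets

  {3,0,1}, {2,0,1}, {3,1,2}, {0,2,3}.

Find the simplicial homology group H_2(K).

Take the total order 0 < 1 < 2 < 3 on the vertex set. Then K (dimension 2) consists of the simplices:

  0-simplices (4): [0], [1], [2], [3]
  1-simplices (6): [0,1], [0,2], [0,3], [1,2], [1,3], [2,3]
  2-simplices (4): [0,1,2], [0,1,3], [0,2,3], [1,2,3]

giving chain groups C_0 ≅ Z^4, C_1 ≅ Z^6, C_2 ≅ Z^4.

∂_1: C_1 → C_0 sends each edge [p,q] (with p < q) to q − p. For instance
  ∂[0,1] = [1] − [0].
The resulting 4×6 matrix has rank 3, and its Smith normal form has invariant factors (1,1,1).

The boundary map ∂_2: C_2 → C_1 maps a triangle to the signed sum of its edges. For instance
  ∂[0,1,2] = [1,2] − [0,2] + [0,1],
  ∂[0,2,3] = [2,3] − [0,3] + [0,2].
The 6×4 boundary matrix has rank 3 and Smith normal form diag(1,1,1).

From H_k ≅ ker(∂_k) / im(∂_{k+1}) we obtain:

  H_2: rank ker ∂_2 − rank ∂_3 = (4 − 3) − 0 = 1, and there is no ∂_3, so H_2 = Z.

H_2 = Z.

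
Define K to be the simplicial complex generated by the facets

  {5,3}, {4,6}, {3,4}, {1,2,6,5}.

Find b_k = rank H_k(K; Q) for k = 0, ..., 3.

b_0 = 1, b_1 = 1, b_2 = 0, b_3 = 0.

Fix the vertex order 1 < 2 < 3 < 4 < 5 < 6 and write every simplex with vertices in increasing order. Then dim K = 3 and the simplices of K are:

  0-simplices (6): [1], [2], [3], [4], [5], [6]
  1-simplices (9): [1,2], [1,5], [1,6], [2,5], [2,6], [3,4], [3,5], [4,6], [5,6]
  2-simplices (4): [1,2,5], [1,2,6], [1,5,6], [2,5,6]
  3-simplices (1): [1,2,5,6]

giving chain groups C_0 ≅ Z^6, C_1 ≅ Z^9, C_2 ≅ Z^4, C_3 ≅ Z^1.

The boundary map ∂_1: C_1 → C_0 maps an edge to its endpoints' difference, ∂[p,q] = q − p.
As a 6×9 matrix over Z this has rank 5, with invariant factors (1,1,1,1,1).

The boundary map ∂_2: C_2 → C_1 acts by ∂[p,q,r] = [q,r] − [p,r] + [p,q]. For instance
  ∂[1,5,6] = [5,6] − [1,6] + [1,5],
  ∂[1,2,5] = [2,5] − [1,5] + [1,2].
The 9×4 boundary matrix has rank 3 and Smith normal form diag(1,1,1).

∂_3: C_3 → C_2 sends each 3-simplex σ to the alternating sum Σ_i (−1)^i (σ with its i-th vertex removed). For instance
  ∂[1,2,5,6] = [2,5,6] − [1,5,6] + [1,2,6] − [1,2,5].
As a 4×1 matrix over Z this has rank 1, with invariant factors (1).

From H_k ≅ ker(∂_k) / im(∂_{k+1}) we obtain:

  H_0: rank C_0 − rank ∂_1 = 6 − 5 = 1, and the invariant factors of ∂_1 are all 1, so H_0 = Z.
  H_1: rank ker ∂_1 − rank ∂_2 = (9 − 5) − 3 = 1, and the invariant factors of ∂_2 are all 1, so H_1 = Z.
  H_2: rank ker ∂_2 − rank ∂_3 = (4 − 3) − 1 = 0, and the invariant factors of ∂_3 are all 1, so H_2 = 0.
  H_3: rank ker ∂_3 − rank ∂_4 = (1 − 1) − 0 = 0, and there is no ∂_4, so H_3 = 0.

As a check, the Euler characteristic is 6 − 9 + 4 − 1 = 0, which agrees with 1 − 1 + 0 − 0 = 0.

Hence the Betti numbers are b_0 = 1, b_1 = 1, b_2 = 0, b_3 = 0.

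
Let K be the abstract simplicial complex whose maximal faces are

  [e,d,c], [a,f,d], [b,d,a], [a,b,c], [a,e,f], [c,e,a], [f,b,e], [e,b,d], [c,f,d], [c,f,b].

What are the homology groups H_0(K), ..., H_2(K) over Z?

Fix the vertex order a < b < c < d < e < f and write every simplex with vertices in increasing order. Then dim K = 2 and the simplices of K are:

  0-simplices (6): a, b, c, d, e, f
  1-simplices (15): ab, ac, ad, ae, af, bc, bd, be, bf, cd, ce, cf, de, df, ef
  2-simplices (10): abc, abd, ace, adf, aef, bcf, bde, bef, cde, cdf

giving chain groups C_0 ≅ Z^6, C_1 ≅ Z^15, C_2 ≅ Z^10.

Boundary ∂_1: C_1 → C_0 is given by ∂[p,q] = [q] − [p]. For instance
  ∂bd = d − b.
This gives a 6×15 integer matrix of rank 5; reducing to Smith normal form yields diagonal entries (1,1,1,1,1).

Boundary ∂_2: C_2 → C_1 maps a triangle to the signed sum of its edges. For instance
  ∂bde = de − be + bd,
  ∂cdf = df − cf + cd.
As a 15×10 matrix over Z this has rank 10, with invariant factors (1,1,1,1,1,1,1,1,1,2).

Computing H_k = (kernel of ∂_k) / (image of ∂_{k+1}):

  H_0: rank C_0 − rank ∂_1 = 6 − 5 = 1, and the invariant factors of ∂_1 are all 1, so H_0 ≅ Z.
  H_1: rank ker ∂_1 − rank ∂_2 = (15 − 5) − 10 = 0, and ∂_2 has invariant factor 2 > 1, so H_1 ≅ Z/2Z.
  H_2: rank ker ∂_2 − rank ∂_3 = (10 − 10) − 0 = 0, and there is no ∂_3, so H_2 ≅ 0.

(K is a triangulation of the real projective plane RP^2.)

H_0 = Z,  H_1 = Z/2Z,  H_2 = 0.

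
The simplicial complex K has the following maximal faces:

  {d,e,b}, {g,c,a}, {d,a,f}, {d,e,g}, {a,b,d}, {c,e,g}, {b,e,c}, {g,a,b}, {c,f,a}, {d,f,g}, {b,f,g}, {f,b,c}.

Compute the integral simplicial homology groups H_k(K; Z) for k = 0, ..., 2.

H_0 = Z,  H_1 = Z/2Z,  H_2 = 0.

We work with the vertex ordering a < b < c < d < e < f < g. The simplices of K, each written with vertices in increasing order, are:

  0-simplices (7): a, b, c, d, e, f, g
  1-simplices (18): ab, ac, ad, af, ag, bc, bd, be, bf, bg, ce, cf, cg, de, df, dg, eg, fg
  2-simplices (12): abd, abg, acf, acg, adf, bce, bcf, bde, bfg, ceg, deg, dfg

so the chain groups are C_0 ≅ Z^7, C_1 ≅ Z^18, C_2 ≅ Z^12.

The boundary map ∂_1: C_1 → C_0 is given by ∂[p,q] = [q] − [p].
This gives a 7×18 integer matrix of rank 6; reducing to Smith normal form yields diagonal entries (1,1,1,1,1,1).

Boundary ∂_2: C_2 → C_1 sends each 2-simplex [p,q,r] to [q,r] − [p,r] + [p,q]. For instance
  ∂ceg = eg − cg + ce,
  ∂deg = eg − dg + de.
The resulting 18×12 matrix has rank 12, and its Smith normal form has invariant factors (1,1,1,1,1,1,1,1,1,1,1,2).

Computing H_k = (kernel of ∂_k) / (image of ∂_{k+1}):

  H_0: rank C_0 − rank ∂_1 = 7 − 6 = 1, and the invariant factors of ∂_1 are all 1, so H_0 = Z.
  H_1: rank ker ∂_1 − rank ∂_2 = (18 − 6) − 12 = 0, and ∂_2 has invariant factor 2 > 1, so H_1 = Z/2Z.
  H_2: rank ker ∂_2 − rank ∂_3 = (12 − 12) − 0 = 0, and there is no ∂_3, so H_2 = 0.

(K is a triangulation of the real projective plane RP^2.)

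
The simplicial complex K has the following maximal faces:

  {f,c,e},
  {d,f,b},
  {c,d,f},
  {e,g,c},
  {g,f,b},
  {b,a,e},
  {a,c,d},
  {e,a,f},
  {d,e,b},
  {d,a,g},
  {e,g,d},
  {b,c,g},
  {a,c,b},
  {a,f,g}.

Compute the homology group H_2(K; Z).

H_2 ≅ Z.

Fix the vertex order a < b < c < d < e < f < g and write every simplex with vertices in increasing order. Then dim K = 2 and the simplices of K are:

  0-simplices (7): a, b, c, d, e, f, g
  1-simplices (21): ab, ac, ad, ae, af, ag, bc, bd, be, bf, bg, cd, ce, cf, cg, de, df, dg, ef, eg, fg
  2-simplices (14): abc, abe, acd, adg, aef, afg, bcg, bde, bdf, bfg, cdf, cef, ceg, deg

Hence C_0 ≅ Z^7, C_1 ≅ Z^21, C_2 ≅ Z^14.

∂_1: C_1 → C_0 is given by ∂[p,q] = [q] − [p].
This gives a 7×21 integer matrix of rank 6; reducing to Smith normal form yields diagonal entries (1,1,1,1,1,1).

∂_2: C_2 → C_1 acts by ∂[p,q,r] = [q,r] − [p,r] + [p,q]. For instance
  ∂acd = cd − ad + ac,
  ∂abe = be − ae + ab.
The 21×14 boundary matrix has rank 13 and Smith normal form diag(1,1,1,1,1,1,1,1,1,1,1,1,1).

Reading off H_k = ker ∂_k / im ∂_{k+1}:

  H_2: rank ker ∂_2 − rank ∂_3 = (14 − 13) − 0 = 1, and there is no ∂_3, so H_2 ≅ Z.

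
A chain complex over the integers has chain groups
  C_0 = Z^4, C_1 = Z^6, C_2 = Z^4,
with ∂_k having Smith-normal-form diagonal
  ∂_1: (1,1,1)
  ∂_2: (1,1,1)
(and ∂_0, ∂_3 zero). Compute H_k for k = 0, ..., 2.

H_0: b_0 = 4 − 0 − 3 = 1; torsion from ∂_1 factors > 1: none. So H_0 = Z.
H_1: b_1 = 6 − 3 − 3 = 0; torsion from ∂_2 factors > 1: none. So H_1 = 0.
H_2: b_2 = 4 − 3 − 0 = 1; torsion from ∂_3 factors > 1: none. So H_2 = Z.

H_0 = Z,  H_1 = 0,  H_2 = Z.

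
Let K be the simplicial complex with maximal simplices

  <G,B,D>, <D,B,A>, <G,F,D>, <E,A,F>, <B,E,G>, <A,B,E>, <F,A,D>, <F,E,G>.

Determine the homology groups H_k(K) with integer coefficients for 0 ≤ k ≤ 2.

Fix the vertex order A < B < D < E < F < G and write every simplex with vertices in increasing order. Then dim K = 2 and the simplices of K are:

  0-simplices (6): A, B, D, E, F, G
  1-simplices (12): AB, AD, AE, AF, BD, BE, BG, DF, DG, EF, EG, FG
  2-simplices (8): ABD, ABE, ADF, AEF, BDG, BEG, DFG, EFG

so the chain groups are C_0 ≅ Z^6, C_1 ≅ Z^12, C_2 ≅ Z^8.

∂_1: C_1 → C_0 is given by ∂[p,q] = [q] − [p]. For instance
  ∂DG = G − D.
The 6×12 boundary matrix has rank 5 and Smith normal form diag(1,1,1,1,1).

The boundary map ∂_2: C_2 → C_1 maps a triangle to the signed sum of its edges. For instance
  ∂ADF = DF − AF + AD,
  ∂BEG = EG − BG + BE.
The 12×8 boundary matrix has rank 7 and Smith normal form diag(1,1,1,1,1,1,1).

Now H_k = ker ∂_k / im ∂_{k+1}, so:

  H_0: rank C_0 − rank ∂_1 = 6 − 5 = 1, and the invariant factors of ∂_1 are all 1, so H_0 = Z.
  H_1: rank ker ∂_1 − rank ∂_2 = (12 − 5) − 7 = 0, and the invariant factors of ∂_2 are all 1, so H_1 = 0.
  H_2: rank ker ∂_2 − rank ∂_3 = (8 − 7) − 0 = 1, and there is no ∂_3, so H_2 = Z.

(K is a triangulation of the 2-sphere S^2.)

H_0 ≅ Z,  H_1 = 0,  H_2 ≅ Z.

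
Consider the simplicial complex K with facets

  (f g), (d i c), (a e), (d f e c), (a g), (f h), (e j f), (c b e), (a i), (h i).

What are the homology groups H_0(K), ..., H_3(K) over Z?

H_0 ≅ Z,  H_1 ≅ Z^3,  H_2 = 0,  H_3 = 0.

Fix the vertex order a < b < c < d < e < f < g < h < i < j and write every simplex with vertices in increasing order. Then dim K = 3 and the simplices of K are:

  0-simplices (10): a, b, c, d, e, f, g, h, i, j
  1-simplices (18): ae, ag, ai, bc, be, cd, ce, cf, ci, de, df, di, ef, ej, fg, fh, fj, hi
  2-simplices (7): bce, cde, cdf, cdi, cef, def, efj
  3-simplices (1): cdef

Hence C_0 ≅ Z^10, C_1 ≅ Z^18, C_2 ≅ Z^7, C_3 ≅ Z^1.

The boundary map ∂_1: C_1 → C_0 maps an edge to its endpoints' difference, ∂[p,q] = q − p.
The resulting 10×18 matrix has rank 9, and its Smith normal form has invariant factors (1,1,1,1,1,1,1,1,1).

Boundary ∂_2: C_2 → C_1 sends each 2-simplex [p,q,r] to [q,r] − [p,r] + [p,q]. For instance
  ∂cde = de − ce + cd,
  ∂def = ef − df + de.
This gives a 18×7 integer matrix of rank 6; reducing to Smith normal form yields diagonal entries (1,1,1,1,1,1).

The boundary map ∂_3: C_3 → C_2 sends each 3-simplex σ to the alternating sum Σ_i (−1)^i (σ with its i-th vertex removed). For instance
  ∂cdef = def − cef + cdf − cde.
As a 7×1 matrix over Z this has rank 1, with invariant factors (1).

Reading off H_k = ker ∂_k / im ∂_{k+1}:

  H_0: rank C_0 − rank ∂_1 = 10 − 9 = 1, and the invariant factors of ∂_1 are all 1, so H_0 ≅ Z.
  H_1: rank ker ∂_1 − rank ∂_2 = (18 − 9) − 6 = 3, and the invariant factors of ∂_2 are all 1, so H_1 ≅ Z^3.
  H_2: rank ker ∂_2 − rank ∂_3 = (7 − 6) − 1 = 0, and the invariant factors of ∂_3 are all 1, so H_2 ≅ 0.
  H_3: rank ker ∂_3 − rank ∂_4 = (1 − 1) − 0 = 0, and there is no ∂_4, so H_3 ≅ 0.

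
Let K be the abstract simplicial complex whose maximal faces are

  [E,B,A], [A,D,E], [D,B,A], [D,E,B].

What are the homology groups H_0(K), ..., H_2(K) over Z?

H_0 ≅ Z,  H_1 = 0,  H_2 ≅ Z.

Take the total order A < B < D < E on the vertex set. Then K (dimension 2) consists of the simplices:

  0-simplices (4): A, B, D, E
  1-simplices (6): AB, AD, AE, BD, BE, DE
  2-simplices (4): ABD, ABE, ADE, BDE

giving chain groups C_0 ≅ Z^4, C_1 ≅ Z^6, C_2 ≅ Z^4.

Boundary ∂_1: C_1 → C_0 maps an edge to its endpoints' difference, ∂[p,q] = q − p. For instance
  ∂DE = E − D.
The resulting 4×6 matrix has rank 3, and its Smith normal form has invariant factors (1,1,1).

Boundary ∂_2: C_2 → C_1 acts by ∂[p,q,r] = [q,r] − [p,r] + [p,q]. For instance
  ∂ADE = DE − AE + AD,
  ∂BDE = DE − BE + BD.
As a 6×4 matrix over Z this has rank 3, with invariant factors (1,1,1).

Reading off H_k = ker ∂_k / im ∂_{k+1}:

  H_0: rank C_0 − rank ∂_1 = 4 − 3 = 1, and the invariant factors of ∂_1 are all 1, so H_0 = Z.
  H_1: rank ker ∂_1 − rank ∂_2 = (6 − 3) − 3 = 0, and the invariant factors of ∂_2 are all 1, so H_1 = 0.
  H_2: rank ker ∂_2 − rank ∂_3 = (4 − 3) − 0 = 1, and there is no ∂_3, so H_2 = Z.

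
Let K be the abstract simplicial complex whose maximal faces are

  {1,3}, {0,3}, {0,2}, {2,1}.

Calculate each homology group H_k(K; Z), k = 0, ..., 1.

H_0 = Z,  H_1 = Z.

Take the total order 0 < 1 < 2 < 3 on the vertex set. Then K (dimension 1) consists of the simplices:

  0-simplices (4): [0], [1], [2], [3]
  1-simplices (4): [0,2], [0,3], [1,2], [1,3]

so the chain groups are C_0 ≅ Z^4, C_1 ≅ Z^4.

∂_1: C_1 → C_0 maps an edge to its endpoints' difference, ∂[p,q] = q − p. For instance
  ∂[0,3] = [3] − [0].
The 4×4 boundary matrix has rank 3 and Smith normal form diag(1,1,1).

Now H_k = ker ∂_k / im ∂_{k+1}, so:

  H_0: rank C_0 − rank ∂_1 = 4 − 3 = 1, and the invariant factors of ∂_1 are all 1, so H_0 ≅ Z.
  H_1: rank ker ∂_1 − rank ∂_2 = (4 − 3) − 0 = 1, and there is no ∂_2, so H_1 ≅ Z.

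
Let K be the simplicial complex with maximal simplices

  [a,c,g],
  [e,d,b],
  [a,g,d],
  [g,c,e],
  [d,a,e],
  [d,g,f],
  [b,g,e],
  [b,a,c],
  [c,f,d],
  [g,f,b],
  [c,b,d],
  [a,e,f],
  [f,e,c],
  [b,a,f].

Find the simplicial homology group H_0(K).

H_0 ≅ Z.

We work with the vertex ordering a < b < c < d < e < f < g. The simplices of K, each written with vertices in increasing order, are:

  0-simplices (7): a, b, c, d, e, f, g
  1-simplices (21): ab, ac, ad, ae, af, ag, bc, bd, be, bf, bg, cd, ce, cf, cg, de, df, dg, ef, eg, fg
  2-simplices (14): abc, abf, acg, ade, adg, aef, bcd, bde, beg, bfg, cdf, cef, ceg, dfg

giving chain groups C_0 ≅ Z^7, C_1 ≅ Z^21, C_2 ≅ Z^14.

The boundary map ∂_1: C_1 → C_0 maps an edge to its endpoints' difference, ∂[p,q] = q − p. For instance
  ∂ag = g − a.
As a 7×21 matrix over Z this has rank 6, with invariant factors (1,1,1,1,1,1).

The boundary map ∂_2: C_2 → C_1 sends each 2-simplex [p,q,r] to [q,r] − [p,r] + [p,q]. For instance
  ∂ade = de − ae + ad,
  ∂bcd = cd − bd + bc.
As a 21×14 matrix over Z this has rank 13, with invariant factors (1,1,1,1,1,1,1,1,1,1,1,1,1).

Computing H_k = (kernel of ∂_k) / (image of ∂_{k+1}):

  H_0: rank C_0 − rank ∂_1 = 7 − 6 = 1, and the invariant factors of ∂_1 are all 1, so H_0 = Z.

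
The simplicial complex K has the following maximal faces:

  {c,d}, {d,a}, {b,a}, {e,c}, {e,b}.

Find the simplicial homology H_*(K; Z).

H_0 ≅ Z,  H_1 ≅ Z.

Fix the vertex order a < b < c < d < e and write every simplex with vertices in increasing order. Then dim K = 1 and the simplices of K are:

  0-simplices (5): a, b, c, d, e
  1-simplices (5): ab, ad, be, cd, ce

so the chain groups are C_0 ≅ Z^5, C_1 ≅ Z^5.

The boundary map ∂_1: C_1 → C_0 maps an edge to its endpoints' difference, ∂[p,q] = q − p.
As a 5×5 matrix over Z this has rank 4, with invariant factors (1,1,1,1).

Computing H_k = (kernel of ∂_k) / (image of ∂_{k+1}):

  H_0: rank C_0 − rank ∂_1 = 5 − 4 = 1, and the invariant factors of ∂_1 are all 1, so H_0 = Z.
  H_1: rank ker ∂_1 − rank ∂_2 = (5 − 4) − 0 = 1, and there is no ∂_2, so H_1 = Z.

(K is a triangulation of the circle S^1.)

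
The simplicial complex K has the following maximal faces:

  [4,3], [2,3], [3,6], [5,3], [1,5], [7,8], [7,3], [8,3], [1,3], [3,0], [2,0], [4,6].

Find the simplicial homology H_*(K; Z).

H_0 ≅ Z,  H_1 ≅ Z^4.

Order the vertices as 0 < 1 < 2 < 3 < 4 < 5 < 6 < 7 < 8. Listing each simplex with vertices in this order, K has dimension 1 with simplices:

  0-simplices (9): [0], [1], [2], [3], [4], [5], [6], [7], [8]
  1-simplices (12): [0,2], [0,3], [1,3], [1,5], [2,3], [3,4], [3,5], [3,6], [3,7], [3,8], [4,6], [7,8]

Hence C_0 ≅ Z^9, C_1 ≅ Z^12.

Boundary ∂_1: C_1 → C_0 sends each edge [p,q] (with p < q) to q − p. For instance
  ∂[1,3] = [3] − [1].
The resulting 9×12 matrix has rank 8, and its Smith normal form has invariant factors (1,1,1,1,1,1,1,1).

From H_k ≅ ker(∂_k) / im(∂_{k+1}) we obtain:

  H_0: rank C_0 − rank ∂_1 = 9 − 8 = 1, and the invariant factors of ∂_1 are all 1, so H_0 = Z.
  H_1: rank ker ∂_1 − rank ∂_2 = (12 − 8) − 0 = 4, and there is no ∂_2, so H_1 = Z^4.

As a check, the Euler characteristic is 9 − 12 = -3, which agrees with 1 − 4 = -3.
(K is a triangulation of a wedge of 4 circles.)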